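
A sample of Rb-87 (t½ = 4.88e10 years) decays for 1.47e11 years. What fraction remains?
N/N₀ = (1/2)^(t/t½) = 0.1239 = 12.4%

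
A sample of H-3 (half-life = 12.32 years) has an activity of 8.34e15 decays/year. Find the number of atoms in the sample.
N = A/λ = 1.482e17 atoms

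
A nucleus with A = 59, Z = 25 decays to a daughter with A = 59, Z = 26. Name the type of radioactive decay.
ΔA = 0, ΔZ = +1 ⇒ beta-minus decay (β⁻)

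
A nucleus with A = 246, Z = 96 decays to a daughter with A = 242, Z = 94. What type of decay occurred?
ΔA = -4, ΔZ = -2 ⇒ alpha decay (α)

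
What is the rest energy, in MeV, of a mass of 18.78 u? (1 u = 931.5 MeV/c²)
E = mc² = 17490 MeV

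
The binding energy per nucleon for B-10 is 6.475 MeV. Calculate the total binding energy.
B.E. = 6.475 × 10 = 64.75 MeV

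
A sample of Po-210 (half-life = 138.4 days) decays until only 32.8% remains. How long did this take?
t = t½ × log₂(N₀/N) = 222.6 days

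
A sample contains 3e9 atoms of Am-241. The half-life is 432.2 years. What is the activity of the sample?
A = λN = 4.811e6 decays/year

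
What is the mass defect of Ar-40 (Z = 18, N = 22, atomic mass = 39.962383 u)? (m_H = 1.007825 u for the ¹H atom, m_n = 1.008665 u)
Δm = Z·m_H + N·m_n − M = 0.3691 u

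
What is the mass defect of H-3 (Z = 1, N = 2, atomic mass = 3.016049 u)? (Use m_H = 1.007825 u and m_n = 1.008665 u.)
Δm = Z·m_H + N·m_n − M = 0.009106 u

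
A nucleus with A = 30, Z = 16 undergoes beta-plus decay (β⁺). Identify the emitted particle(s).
β⁺: positron (e⁺) + neutrino (νₑ)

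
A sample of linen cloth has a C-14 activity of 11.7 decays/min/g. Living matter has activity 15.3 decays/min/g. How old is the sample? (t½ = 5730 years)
Age = t½ × log₂(A₀/A) = 2218 years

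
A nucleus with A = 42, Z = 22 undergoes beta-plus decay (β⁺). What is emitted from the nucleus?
β⁺: positron (e⁺) + neutrino (νₑ)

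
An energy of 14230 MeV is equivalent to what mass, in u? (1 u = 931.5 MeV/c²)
m = E/c² = 15.28 u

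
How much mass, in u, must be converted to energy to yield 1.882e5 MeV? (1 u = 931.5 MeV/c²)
m = E/c² = 202 u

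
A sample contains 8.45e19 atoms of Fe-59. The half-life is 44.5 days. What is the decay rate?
A = λN = 1.316e18 decays/day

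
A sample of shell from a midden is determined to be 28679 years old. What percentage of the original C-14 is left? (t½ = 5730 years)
N/N₀ = (1/2)^(t/t½) = 0.03114 = 3.11%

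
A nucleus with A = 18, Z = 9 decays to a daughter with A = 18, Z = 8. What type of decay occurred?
ΔA = 0, ΔZ = -1 ⇒ beta-plus decay (β⁺) or electron capture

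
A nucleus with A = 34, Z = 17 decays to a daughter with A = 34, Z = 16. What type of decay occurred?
ΔA = 0, ΔZ = -1 ⇒ beta-plus decay (β⁺) or electron capture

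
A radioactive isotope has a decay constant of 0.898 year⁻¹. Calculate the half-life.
t½ = ln(2)/λ = 0.7719 years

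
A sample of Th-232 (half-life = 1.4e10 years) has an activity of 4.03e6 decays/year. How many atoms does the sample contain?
N = A/λ = 8.14e16 atoms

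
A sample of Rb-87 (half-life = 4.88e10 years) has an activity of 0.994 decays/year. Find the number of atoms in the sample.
N = A/λ = 6.998e10 atoms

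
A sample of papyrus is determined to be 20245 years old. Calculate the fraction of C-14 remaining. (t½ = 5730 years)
N/N₀ = (1/2)^(t/t½) = 0.08638 = 8.64%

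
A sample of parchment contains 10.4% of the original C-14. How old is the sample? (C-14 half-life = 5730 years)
Age = t½ × log₂(1/ratio) = 18710 years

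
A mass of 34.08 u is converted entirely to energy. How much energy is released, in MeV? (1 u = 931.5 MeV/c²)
E = mc² = 31750 MeV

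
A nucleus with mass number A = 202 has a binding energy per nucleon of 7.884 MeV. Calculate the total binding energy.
B.E. = 7.884 × 202 = 1593 MeV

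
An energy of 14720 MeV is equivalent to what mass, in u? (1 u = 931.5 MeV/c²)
m = E/c² = 15.8 u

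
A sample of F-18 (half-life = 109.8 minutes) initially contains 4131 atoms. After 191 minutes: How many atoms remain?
N = N₀(1/2)^(t/t½) = 1237 atoms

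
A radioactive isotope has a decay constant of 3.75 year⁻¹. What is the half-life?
t½ = ln(2)/λ = 0.1848 years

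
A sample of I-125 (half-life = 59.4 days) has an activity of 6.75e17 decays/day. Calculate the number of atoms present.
N = A/λ = 5.784e19 atoms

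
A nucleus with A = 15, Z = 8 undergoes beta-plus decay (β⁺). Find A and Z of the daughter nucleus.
Daughter: A = 15, Z = 7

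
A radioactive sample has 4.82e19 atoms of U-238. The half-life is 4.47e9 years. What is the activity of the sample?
A = λN = 7.474e9 decays/year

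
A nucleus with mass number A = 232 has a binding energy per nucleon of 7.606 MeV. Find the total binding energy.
B.E. = 7.606 × 232 = 1765 MeV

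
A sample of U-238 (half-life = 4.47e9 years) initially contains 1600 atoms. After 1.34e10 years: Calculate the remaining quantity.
N = N₀(1/2)^(t/t½) = 200.3 atoms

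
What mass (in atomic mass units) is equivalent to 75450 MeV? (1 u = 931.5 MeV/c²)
m = E/c² = 81 u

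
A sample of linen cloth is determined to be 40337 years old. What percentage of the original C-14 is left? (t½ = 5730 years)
N/N₀ = (1/2)^(t/t½) = 0.007601 = 0.76%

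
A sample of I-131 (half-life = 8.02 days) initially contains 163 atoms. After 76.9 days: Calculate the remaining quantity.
N = N₀(1/2)^(t/t½) = 0.2117 atoms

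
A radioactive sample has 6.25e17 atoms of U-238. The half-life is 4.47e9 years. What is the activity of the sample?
A = λN = 9.692e7 decays/year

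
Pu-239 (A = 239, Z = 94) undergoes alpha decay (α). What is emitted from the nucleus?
α particle = ⁴₂He (2 protons + 2 neutrons)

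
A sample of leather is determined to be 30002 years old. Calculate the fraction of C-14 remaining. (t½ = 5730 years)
N/N₀ = (1/2)^(t/t½) = 0.02654 = 2.65%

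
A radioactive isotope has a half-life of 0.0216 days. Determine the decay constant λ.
λ = ln(2)/t½ = 32.09 day⁻¹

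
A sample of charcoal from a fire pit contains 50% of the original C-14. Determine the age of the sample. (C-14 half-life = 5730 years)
Age = t½ × log₂(1/ratio) = 5730 years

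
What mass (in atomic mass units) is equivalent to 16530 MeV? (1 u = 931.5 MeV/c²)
m = E/c² = 17.75 u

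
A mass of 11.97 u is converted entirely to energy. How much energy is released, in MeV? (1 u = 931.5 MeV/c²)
E = mc² = 11150 MeV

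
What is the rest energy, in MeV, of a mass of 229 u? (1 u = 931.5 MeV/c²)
E = mc² = 2.133e5 MeV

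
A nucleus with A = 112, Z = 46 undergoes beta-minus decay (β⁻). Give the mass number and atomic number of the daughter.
Daughter: A = 112, Z = 47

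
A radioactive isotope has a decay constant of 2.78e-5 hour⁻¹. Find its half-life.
t½ = ln(2)/λ = 24930 hours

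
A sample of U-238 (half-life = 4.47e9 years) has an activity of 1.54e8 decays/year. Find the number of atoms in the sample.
N = A/λ = 9.931e17 atoms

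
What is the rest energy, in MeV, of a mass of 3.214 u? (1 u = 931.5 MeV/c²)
E = mc² = 2994 MeV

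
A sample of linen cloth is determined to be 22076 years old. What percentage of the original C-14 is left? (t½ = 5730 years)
N/N₀ = (1/2)^(t/t½) = 0.06922 = 6.92%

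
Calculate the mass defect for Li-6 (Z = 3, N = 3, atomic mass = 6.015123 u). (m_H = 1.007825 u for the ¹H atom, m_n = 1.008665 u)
Δm = Z·m_H + N·m_n − M = 0.03435 u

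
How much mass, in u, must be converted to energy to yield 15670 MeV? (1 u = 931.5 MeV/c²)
m = E/c² = 16.82 u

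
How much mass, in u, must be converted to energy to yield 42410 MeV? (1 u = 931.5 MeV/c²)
m = E/c² = 45.53 u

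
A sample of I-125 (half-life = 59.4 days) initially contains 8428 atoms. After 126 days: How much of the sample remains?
N = N₀(1/2)^(t/t½) = 1937 atoms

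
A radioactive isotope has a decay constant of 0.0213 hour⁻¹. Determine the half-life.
t½ = ln(2)/λ = 32.54 hours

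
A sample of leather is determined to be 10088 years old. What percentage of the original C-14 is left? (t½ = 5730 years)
N/N₀ = (1/2)^(t/t½) = 0.2951 = 29.5%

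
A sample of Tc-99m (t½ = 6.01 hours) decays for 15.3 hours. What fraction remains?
N/N₀ = (1/2)^(t/t½) = 0.1713 = 17.1%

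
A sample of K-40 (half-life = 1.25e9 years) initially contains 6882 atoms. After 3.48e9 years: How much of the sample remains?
N = N₀(1/2)^(t/t½) = 999.2 atoms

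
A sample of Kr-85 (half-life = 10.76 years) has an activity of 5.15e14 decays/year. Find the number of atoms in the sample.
N = A/λ = 7.995e15 atoms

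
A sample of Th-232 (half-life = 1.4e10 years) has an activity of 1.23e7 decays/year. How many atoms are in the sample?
N = A/λ = 2.484e17 atoms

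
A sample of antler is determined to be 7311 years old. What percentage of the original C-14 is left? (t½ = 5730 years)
N/N₀ = (1/2)^(t/t½) = 0.413 = 41.3%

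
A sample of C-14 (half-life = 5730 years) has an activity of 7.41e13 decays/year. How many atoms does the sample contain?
N = A/λ = 6.126e17 atoms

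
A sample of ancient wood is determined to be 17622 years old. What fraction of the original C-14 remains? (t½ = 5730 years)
N/N₀ = (1/2)^(t/t½) = 0.1186 = 11.9%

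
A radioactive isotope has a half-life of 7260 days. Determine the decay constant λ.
λ = ln(2)/t½ = 9.547e-5 day⁻¹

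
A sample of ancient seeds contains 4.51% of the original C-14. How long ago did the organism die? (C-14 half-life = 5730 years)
Age = t½ × log₂(1/ratio) = 25620 years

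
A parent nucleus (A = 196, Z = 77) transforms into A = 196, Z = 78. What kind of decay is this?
ΔA = 0, ΔZ = +1 ⇒ beta-minus decay (β⁻)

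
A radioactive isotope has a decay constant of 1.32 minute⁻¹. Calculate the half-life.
t½ = ln(2)/λ = 0.5251 minutes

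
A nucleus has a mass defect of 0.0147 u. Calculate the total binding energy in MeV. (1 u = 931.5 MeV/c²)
B.E. = Δm × 931.5 = 13.69 MeV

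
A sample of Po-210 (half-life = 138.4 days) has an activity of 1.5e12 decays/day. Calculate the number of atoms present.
N = A/λ = 2.995e14 atoms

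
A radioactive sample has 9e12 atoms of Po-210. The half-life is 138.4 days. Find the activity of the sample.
A = λN = 4.507e10 decays/day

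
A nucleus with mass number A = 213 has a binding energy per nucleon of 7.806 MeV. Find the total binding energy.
B.E. = 7.806 × 213 = 1663 MeV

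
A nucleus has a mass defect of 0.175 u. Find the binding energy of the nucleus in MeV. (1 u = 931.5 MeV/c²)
B.E. = Δm × 931.5 = 163 MeV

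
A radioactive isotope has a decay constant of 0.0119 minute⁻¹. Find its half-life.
t½ = ln(2)/λ = 58.25 minutes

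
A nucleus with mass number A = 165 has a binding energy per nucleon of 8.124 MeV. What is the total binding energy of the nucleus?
B.E. = 8.124 × 165 = 1340 MeV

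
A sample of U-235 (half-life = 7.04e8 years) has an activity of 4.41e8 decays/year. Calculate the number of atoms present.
N = A/λ = 4.479e17 atoms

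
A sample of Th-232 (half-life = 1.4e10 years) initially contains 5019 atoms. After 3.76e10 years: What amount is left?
N = N₀(1/2)^(t/t½) = 780.1 atoms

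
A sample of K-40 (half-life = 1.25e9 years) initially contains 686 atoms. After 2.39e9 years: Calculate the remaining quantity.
N = N₀(1/2)^(t/t½) = 182.3 atoms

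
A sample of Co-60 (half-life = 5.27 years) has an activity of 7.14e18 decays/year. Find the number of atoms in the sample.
N = A/λ = 5.429e19 atoms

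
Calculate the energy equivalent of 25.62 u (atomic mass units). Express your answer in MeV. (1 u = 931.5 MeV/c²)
E = mc² = 23870 MeV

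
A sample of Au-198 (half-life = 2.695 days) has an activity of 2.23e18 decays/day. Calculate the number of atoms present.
N = A/λ = 8.67e18 atoms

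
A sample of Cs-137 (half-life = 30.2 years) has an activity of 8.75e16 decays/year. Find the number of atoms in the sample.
N = A/λ = 3.812e18 atoms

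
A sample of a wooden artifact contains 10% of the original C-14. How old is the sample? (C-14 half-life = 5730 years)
Age = t½ × log₂(1/ratio) = 19030 years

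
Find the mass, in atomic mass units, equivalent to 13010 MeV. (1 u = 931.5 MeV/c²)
m = E/c² = 13.97 u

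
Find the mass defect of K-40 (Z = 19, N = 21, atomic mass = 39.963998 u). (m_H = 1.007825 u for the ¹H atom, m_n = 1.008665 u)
Δm = Z·m_H + N·m_n − M = 0.3666 u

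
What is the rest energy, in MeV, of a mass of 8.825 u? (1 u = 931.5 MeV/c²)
E = mc² = 8220 MeV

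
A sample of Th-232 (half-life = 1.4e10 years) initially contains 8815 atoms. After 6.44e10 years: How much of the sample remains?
N = N₀(1/2)^(t/t½) = 363.5 atoms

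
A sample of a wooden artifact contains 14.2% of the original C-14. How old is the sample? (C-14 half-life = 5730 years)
Age = t½ × log₂(1/ratio) = 16140 years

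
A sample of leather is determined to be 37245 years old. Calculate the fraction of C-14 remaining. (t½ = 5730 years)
N/N₀ = (1/2)^(t/t½) = 0.01105 = 1.1%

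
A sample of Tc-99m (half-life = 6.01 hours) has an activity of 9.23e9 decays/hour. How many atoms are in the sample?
N = A/λ = 8.003e10 atoms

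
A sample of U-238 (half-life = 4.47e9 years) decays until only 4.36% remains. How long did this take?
t = t½ × log₂(N₀/N) = 2.02e10 years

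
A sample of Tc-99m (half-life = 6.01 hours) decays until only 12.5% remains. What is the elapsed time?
t = t½ × log₂(N₀/N) = 18.03 hours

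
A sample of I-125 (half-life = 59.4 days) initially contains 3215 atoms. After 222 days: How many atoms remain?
N = N₀(1/2)^(t/t½) = 241.1 atoms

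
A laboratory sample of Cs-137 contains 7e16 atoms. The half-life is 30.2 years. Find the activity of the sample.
A = λN = 1.607e15 decays/year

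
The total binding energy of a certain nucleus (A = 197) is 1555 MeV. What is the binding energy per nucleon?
B.E./A = 1555/197 = 7.893 MeV/nucleon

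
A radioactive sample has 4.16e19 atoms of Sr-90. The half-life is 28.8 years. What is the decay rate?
A = λN = 1.001e18 decays/year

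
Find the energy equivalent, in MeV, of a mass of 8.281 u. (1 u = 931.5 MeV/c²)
E = mc² = 7714 MeV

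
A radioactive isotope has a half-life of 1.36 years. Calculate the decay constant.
λ = ln(2)/t½ = 0.5097 year⁻¹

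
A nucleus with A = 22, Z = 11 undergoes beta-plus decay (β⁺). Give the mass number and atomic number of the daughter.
Daughter: A = 22, Z = 10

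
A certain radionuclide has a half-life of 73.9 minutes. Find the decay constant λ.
λ = ln(2)/t½ = 0.00938 minute⁻¹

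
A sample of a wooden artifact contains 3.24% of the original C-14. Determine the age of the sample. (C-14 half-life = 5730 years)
Age = t½ × log₂(1/ratio) = 28350 years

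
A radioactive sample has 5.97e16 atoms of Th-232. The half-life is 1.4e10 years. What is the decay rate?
A = λN = 2.956e6 decays/year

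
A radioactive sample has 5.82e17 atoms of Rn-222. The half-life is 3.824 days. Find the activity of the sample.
A = λN = 1.055e17 decays/day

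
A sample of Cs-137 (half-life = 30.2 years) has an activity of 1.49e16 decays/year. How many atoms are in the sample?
N = A/λ = 6.492e17 atoms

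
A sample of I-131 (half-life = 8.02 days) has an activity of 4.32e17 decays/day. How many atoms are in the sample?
N = A/λ = 4.998e18 atoms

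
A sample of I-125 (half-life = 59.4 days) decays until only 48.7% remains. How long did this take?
t = t½ × log₂(N₀/N) = 61.66 days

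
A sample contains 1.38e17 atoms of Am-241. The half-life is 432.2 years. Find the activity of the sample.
A = λN = 2.213e14 decays/year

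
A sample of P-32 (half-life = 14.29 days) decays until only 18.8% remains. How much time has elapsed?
t = t½ × log₂(N₀/N) = 34.46 days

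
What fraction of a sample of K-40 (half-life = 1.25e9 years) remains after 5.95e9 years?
N/N₀ = (1/2)^(t/t½) = 0.03691 = 3.69%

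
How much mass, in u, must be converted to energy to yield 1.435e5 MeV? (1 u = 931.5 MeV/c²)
m = E/c² = 154.1 u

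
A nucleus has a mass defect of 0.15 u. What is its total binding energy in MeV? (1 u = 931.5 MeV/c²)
B.E. = Δm × 931.5 = 139.7 MeV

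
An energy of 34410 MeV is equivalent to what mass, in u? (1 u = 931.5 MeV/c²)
m = E/c² = 36.94 u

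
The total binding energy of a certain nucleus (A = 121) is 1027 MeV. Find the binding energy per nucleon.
B.E./A = 1027/121 = 8.488 MeV/nucleon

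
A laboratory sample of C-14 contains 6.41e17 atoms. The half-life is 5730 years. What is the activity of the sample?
A = λN = 7.754e13 decays/year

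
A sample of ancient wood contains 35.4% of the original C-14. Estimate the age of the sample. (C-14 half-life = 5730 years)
Age = t½ × log₂(1/ratio) = 8585 years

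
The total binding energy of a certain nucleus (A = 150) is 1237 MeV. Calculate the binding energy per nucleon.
B.E./A = 1237/150 = 8.247 MeV/nucleon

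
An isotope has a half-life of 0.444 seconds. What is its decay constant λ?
λ = ln(2)/t½ = 1.561 second⁻¹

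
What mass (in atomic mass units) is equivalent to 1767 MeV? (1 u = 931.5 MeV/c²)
m = E/c² = 1.897 u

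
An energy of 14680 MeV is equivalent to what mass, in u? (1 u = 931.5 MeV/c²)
m = E/c² = 15.76 u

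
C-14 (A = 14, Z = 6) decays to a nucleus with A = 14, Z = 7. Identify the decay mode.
ΔA = 0, ΔZ = +1 ⇒ beta-minus decay (β⁻)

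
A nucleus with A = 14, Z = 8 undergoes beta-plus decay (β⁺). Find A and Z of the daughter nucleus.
Daughter: A = 14, Z = 7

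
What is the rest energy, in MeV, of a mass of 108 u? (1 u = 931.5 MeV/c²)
E = mc² = 1.006e5 MeV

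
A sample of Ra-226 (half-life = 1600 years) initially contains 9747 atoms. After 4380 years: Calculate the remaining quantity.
N = N₀(1/2)^(t/t½) = 1462 atoms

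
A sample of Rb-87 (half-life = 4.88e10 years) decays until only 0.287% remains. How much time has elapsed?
t = t½ × log₂(N₀/N) = 4.121e11 years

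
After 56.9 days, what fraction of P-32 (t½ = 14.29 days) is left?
N/N₀ = (1/2)^(t/t½) = 0.06329 = 6.33%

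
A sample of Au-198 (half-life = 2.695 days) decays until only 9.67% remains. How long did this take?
t = t½ × log₂(N₀/N) = 9.083 days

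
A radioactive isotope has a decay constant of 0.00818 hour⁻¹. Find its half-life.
t½ = ln(2)/λ = 84.74 hours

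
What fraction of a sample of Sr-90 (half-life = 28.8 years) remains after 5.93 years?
N/N₀ = (1/2)^(t/t½) = 0.867 = 86.7%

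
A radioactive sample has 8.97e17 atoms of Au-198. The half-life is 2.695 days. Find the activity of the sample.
A = λN = 2.307e17 decays/day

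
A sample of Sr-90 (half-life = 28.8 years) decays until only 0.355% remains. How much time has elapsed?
t = t½ × log₂(N₀/N) = 234.4 years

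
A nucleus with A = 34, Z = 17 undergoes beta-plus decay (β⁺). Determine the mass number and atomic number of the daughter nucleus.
Daughter: A = 34, Z = 16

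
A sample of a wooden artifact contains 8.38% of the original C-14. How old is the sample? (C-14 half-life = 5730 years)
Age = t½ × log₂(1/ratio) = 20500 years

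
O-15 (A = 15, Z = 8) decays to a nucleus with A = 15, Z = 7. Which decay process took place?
ΔA = 0, ΔZ = -1 ⇒ beta-plus decay (β⁺) or electron capture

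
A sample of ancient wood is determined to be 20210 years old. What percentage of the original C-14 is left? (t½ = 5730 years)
N/N₀ = (1/2)^(t/t½) = 0.08675 = 8.67%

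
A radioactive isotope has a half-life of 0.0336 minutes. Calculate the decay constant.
λ = ln(2)/t½ = 20.63 minute⁻¹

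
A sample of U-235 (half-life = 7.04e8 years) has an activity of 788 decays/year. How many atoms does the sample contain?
N = A/λ = 8.003e11 atoms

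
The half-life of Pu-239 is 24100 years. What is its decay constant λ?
λ = ln(2)/t½ = 2.876e-5 year⁻¹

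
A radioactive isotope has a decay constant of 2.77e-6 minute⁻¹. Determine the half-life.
t½ = ln(2)/λ = 2.502e5 minutes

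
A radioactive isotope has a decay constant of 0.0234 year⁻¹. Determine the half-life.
t½ = ln(2)/λ = 29.62 years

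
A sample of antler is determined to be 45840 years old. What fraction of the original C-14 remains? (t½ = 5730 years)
N/N₀ = (1/2)^(t/t½) = 0.003906 = 0.391%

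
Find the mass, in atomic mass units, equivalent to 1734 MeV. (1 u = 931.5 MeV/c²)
m = E/c² = 1.862 u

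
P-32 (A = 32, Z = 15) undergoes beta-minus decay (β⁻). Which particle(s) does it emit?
β⁻: electron (e⁻) + antineutrino (ν̄ₑ)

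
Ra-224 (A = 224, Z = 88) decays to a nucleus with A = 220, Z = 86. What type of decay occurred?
ΔA = -4, ΔZ = -2 ⇒ alpha decay (α)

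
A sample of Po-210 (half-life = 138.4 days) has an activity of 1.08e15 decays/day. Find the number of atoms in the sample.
N = A/λ = 2.156e17 atoms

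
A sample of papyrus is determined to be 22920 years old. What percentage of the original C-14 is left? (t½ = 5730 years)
N/N₀ = (1/2)^(t/t½) = 0.0625 = 6.25%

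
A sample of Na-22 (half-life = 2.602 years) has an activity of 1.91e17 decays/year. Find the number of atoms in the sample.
N = A/λ = 7.17e17 atoms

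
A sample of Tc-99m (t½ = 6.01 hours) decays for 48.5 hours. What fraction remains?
N/N₀ = (1/2)^(t/t½) = 0.003722 = 0.372%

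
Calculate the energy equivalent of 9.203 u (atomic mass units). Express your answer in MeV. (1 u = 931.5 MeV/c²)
E = mc² = 8573 MeV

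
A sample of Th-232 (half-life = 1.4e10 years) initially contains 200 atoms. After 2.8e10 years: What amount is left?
N = N₀(1/2)^(t/t½) = 50 atoms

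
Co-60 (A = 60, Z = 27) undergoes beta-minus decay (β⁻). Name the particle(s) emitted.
β⁻: electron (e⁻) + antineutrino (ν̄ₑ)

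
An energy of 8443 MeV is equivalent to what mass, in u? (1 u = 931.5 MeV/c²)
m = E/c² = 9.064 u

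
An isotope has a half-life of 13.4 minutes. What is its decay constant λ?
λ = ln(2)/t½ = 0.05173 minute⁻¹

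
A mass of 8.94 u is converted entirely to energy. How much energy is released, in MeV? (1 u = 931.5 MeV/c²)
E = mc² = 8328 MeV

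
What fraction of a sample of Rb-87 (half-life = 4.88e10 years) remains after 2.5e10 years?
N/N₀ = (1/2)^(t/t½) = 0.7011 = 70.1%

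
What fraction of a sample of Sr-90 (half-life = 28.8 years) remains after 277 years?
N/N₀ = (1/2)^(t/t½) = 0.001273 = 0.127%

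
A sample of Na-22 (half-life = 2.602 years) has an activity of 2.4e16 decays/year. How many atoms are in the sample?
N = A/λ = 9.009e16 atoms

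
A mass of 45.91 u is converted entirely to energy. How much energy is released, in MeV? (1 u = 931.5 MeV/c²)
E = mc² = 42770 MeV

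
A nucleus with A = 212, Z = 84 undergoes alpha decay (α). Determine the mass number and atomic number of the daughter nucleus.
Daughter: A = 208, Z = 82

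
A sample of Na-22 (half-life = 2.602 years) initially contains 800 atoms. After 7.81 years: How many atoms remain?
N = N₀(1/2)^(t/t½) = 99.89 atoms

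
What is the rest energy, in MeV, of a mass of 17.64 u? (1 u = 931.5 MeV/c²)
E = mc² = 16430 MeV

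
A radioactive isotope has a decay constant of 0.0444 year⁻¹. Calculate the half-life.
t½ = ln(2)/λ = 15.61 years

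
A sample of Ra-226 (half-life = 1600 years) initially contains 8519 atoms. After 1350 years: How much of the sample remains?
N = N₀(1/2)^(t/t½) = 4747 atoms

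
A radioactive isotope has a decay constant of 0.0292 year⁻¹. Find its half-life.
t½ = ln(2)/λ = 23.74 years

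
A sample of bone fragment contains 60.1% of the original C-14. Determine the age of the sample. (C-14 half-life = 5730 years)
Age = t½ × log₂(1/ratio) = 4209 years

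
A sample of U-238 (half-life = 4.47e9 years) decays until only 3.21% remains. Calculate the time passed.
t = t½ × log₂(N₀/N) = 2.218e10 years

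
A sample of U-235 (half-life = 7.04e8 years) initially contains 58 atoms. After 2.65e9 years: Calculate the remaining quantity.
N = N₀(1/2)^(t/t½) = 4.269 atoms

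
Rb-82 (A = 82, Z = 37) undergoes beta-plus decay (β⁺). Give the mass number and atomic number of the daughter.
Daughter: A = 82, Z = 36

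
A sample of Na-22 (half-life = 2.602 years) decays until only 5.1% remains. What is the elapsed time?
t = t½ × log₂(N₀/N) = 11.17 years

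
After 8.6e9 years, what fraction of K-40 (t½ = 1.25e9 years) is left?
N/N₀ = (1/2)^(t/t½) = 0.00849 = 0.849%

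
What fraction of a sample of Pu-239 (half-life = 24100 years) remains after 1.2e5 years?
N/N₀ = (1/2)^(t/t½) = 0.0317 = 3.17%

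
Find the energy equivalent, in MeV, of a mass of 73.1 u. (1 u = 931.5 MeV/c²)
E = mc² = 68090 MeV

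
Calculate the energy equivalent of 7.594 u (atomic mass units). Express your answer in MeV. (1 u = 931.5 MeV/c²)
E = mc² = 7074 MeV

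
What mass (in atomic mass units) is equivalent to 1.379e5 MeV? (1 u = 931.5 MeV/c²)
m = E/c² = 148 u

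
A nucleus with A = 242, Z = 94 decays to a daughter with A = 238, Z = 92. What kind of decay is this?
ΔA = -4, ΔZ = -2 ⇒ alpha decay (α)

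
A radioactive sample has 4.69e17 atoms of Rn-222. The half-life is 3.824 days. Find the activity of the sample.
A = λN = 8.501e16 decays/day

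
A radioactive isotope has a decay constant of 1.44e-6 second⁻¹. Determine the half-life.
t½ = ln(2)/λ = 4.814e5 seconds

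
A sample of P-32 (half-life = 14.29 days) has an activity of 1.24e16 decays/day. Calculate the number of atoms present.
N = A/λ = 2.556e17 atoms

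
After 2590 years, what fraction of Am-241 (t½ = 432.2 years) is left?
N/N₀ = (1/2)^(t/t½) = 0.01571 = 1.57%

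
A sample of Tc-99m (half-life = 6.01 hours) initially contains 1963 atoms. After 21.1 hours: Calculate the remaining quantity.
N = N₀(1/2)^(t/t½) = 172.2 atoms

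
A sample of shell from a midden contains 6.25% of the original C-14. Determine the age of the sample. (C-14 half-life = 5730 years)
Age = t½ × log₂(1/ratio) = 22920 years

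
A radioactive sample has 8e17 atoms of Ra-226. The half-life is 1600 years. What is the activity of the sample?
A = λN = 3.466e14 decays/year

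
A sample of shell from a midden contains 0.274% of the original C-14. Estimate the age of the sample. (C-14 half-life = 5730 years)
Age = t½ × log₂(1/ratio) = 48770 years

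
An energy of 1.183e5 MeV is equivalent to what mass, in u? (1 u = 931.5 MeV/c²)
m = E/c² = 127 u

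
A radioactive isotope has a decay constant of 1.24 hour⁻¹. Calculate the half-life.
t½ = ln(2)/λ = 0.559 hours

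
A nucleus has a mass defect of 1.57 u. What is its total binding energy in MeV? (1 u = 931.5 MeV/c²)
B.E. = Δm × 931.5 = 1462 MeV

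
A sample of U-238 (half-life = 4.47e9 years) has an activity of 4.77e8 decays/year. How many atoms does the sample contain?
N = A/λ = 3.076e18 atoms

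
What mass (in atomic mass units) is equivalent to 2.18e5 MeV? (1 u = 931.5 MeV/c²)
m = E/c² = 234 u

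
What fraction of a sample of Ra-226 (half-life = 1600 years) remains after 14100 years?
N/N₀ = (1/2)^(t/t½) = 0.002224 = 0.222%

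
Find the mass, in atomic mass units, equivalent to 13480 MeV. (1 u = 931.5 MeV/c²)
m = E/c² = 14.47 u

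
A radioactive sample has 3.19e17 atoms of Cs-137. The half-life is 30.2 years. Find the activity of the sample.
A = λN = 7.322e15 decays/year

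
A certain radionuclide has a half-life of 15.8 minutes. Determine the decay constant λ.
λ = ln(2)/t½ = 0.04387 minute⁻¹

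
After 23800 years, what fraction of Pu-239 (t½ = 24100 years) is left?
N/N₀ = (1/2)^(t/t½) = 0.5043 = 50.4%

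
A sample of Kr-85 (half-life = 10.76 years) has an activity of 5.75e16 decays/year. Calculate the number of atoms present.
N = A/λ = 8.926e17 atoms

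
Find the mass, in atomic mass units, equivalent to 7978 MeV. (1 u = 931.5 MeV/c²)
m = E/c² = 8.565 u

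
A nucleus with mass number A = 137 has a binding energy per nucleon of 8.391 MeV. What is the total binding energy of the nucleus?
B.E. = 8.391 × 137 = 1150 MeV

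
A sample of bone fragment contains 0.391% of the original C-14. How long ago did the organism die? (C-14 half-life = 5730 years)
Age = t½ × log₂(1/ratio) = 45830 years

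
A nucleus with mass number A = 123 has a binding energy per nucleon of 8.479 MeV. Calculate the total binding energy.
B.E. = 8.479 × 123 = 1043 MeV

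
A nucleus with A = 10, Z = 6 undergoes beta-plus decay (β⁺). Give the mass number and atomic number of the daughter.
Daughter: A = 10, Z = 5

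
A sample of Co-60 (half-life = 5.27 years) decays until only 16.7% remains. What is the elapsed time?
t = t½ × log₂(N₀/N) = 13.61 years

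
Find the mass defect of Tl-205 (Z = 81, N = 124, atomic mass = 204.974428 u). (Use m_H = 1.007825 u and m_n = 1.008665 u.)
Δm = Z·m_H + N·m_n − M = 1.734 u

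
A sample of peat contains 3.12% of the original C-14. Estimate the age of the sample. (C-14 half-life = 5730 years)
Age = t½ × log₂(1/ratio) = 28660 years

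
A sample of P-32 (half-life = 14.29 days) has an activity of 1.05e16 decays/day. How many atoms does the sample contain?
N = A/λ = 2.165e17 atoms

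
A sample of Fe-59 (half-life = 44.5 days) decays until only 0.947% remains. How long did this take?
t = t½ × log₂(N₀/N) = 299.1 days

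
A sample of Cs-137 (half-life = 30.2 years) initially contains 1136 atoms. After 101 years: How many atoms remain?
N = N₀(1/2)^(t/t½) = 111.8 atoms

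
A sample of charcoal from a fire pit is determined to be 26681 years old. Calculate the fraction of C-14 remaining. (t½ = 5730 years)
N/N₀ = (1/2)^(t/t½) = 0.03965 = 3.97%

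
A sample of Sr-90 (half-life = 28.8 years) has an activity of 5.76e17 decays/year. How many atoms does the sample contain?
N = A/λ = 2.393e19 atoms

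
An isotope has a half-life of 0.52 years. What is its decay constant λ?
λ = ln(2)/t½ = 1.333 year⁻¹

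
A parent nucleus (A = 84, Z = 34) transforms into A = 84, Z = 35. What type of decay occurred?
ΔA = 0, ΔZ = +1 ⇒ beta-minus decay (β⁻)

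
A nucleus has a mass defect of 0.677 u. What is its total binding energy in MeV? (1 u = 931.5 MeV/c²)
B.E. = Δm × 931.5 = 630.6 MeV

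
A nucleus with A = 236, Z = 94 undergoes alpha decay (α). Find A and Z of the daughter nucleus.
Daughter: A = 232, Z = 92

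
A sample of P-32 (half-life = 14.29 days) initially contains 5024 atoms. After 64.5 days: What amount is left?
N = N₀(1/2)^(t/t½) = 219.9 atoms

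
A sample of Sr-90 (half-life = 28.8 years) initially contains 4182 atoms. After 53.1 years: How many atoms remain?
N = N₀(1/2)^(t/t½) = 1165 atoms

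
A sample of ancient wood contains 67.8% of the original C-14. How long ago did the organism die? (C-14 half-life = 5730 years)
Age = t½ × log₂(1/ratio) = 3212 years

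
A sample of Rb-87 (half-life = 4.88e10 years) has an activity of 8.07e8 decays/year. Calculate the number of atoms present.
N = A/λ = 5.682e19 atoms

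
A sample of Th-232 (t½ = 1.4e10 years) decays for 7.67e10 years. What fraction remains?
N/N₀ = (1/2)^(t/t½) = 0.02243 = 2.24%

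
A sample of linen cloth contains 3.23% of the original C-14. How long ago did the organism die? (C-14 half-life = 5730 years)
Age = t½ × log₂(1/ratio) = 28380 years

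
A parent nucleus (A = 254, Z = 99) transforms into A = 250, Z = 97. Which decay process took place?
ΔA = -4, ΔZ = -2 ⇒ alpha decay (α)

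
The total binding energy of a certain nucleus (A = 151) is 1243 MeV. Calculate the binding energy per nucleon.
B.E./A = 1243/151 = 8.232 MeV/nucleon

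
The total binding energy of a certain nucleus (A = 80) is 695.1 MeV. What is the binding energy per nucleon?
B.E./A = 695.1/80 = 8.689 MeV/nucleon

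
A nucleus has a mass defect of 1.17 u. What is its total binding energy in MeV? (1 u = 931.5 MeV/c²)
B.E. = Δm × 931.5 = 1090 MeV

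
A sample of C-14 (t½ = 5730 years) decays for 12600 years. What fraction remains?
N/N₀ = (1/2)^(t/t½) = 0.2178 = 21.8%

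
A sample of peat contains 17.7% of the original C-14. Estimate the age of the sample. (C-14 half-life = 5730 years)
Age = t½ × log₂(1/ratio) = 14310 years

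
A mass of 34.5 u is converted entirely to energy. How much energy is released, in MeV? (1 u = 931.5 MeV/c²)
E = mc² = 32140 MeV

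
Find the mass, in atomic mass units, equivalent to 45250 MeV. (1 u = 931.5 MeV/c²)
m = E/c² = 48.58 u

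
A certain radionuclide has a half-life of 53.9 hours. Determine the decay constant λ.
λ = ln(2)/t½ = 0.01286 hour⁻¹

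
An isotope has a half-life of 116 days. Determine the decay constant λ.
λ = ln(2)/t½ = 0.005975 day⁻¹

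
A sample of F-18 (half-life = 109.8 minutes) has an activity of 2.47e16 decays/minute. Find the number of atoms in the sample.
N = A/λ = 3.913e18 atoms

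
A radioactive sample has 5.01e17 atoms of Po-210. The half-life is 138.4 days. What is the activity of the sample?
A = λN = 2.509e15 decays/day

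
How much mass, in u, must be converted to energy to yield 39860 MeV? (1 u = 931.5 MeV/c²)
m = E/c² = 42.79 u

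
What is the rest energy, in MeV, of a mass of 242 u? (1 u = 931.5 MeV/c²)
E = mc² = 2.254e5 MeV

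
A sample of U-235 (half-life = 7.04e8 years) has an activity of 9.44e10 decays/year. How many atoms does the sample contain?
N = A/λ = 9.588e19 atoms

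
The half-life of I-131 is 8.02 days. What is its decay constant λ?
λ = ln(2)/t½ = 0.08643 day⁻¹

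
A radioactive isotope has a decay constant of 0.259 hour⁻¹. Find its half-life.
t½ = ln(2)/λ = 2.676 hours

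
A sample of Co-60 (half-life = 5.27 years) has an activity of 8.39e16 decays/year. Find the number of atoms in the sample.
N = A/λ = 6.379e17 atoms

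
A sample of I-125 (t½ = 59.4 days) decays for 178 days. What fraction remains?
N/N₀ = (1/2)^(t/t½) = 0.1253 = 12.5%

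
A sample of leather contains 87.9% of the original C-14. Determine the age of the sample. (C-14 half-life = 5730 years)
Age = t½ × log₂(1/ratio) = 1066 years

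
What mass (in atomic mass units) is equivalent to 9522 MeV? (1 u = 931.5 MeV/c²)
m = E/c² = 10.22 u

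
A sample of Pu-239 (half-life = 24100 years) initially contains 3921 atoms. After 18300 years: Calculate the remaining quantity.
N = N₀(1/2)^(t/t½) = 2316 atoms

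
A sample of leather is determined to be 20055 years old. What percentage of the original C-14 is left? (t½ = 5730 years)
N/N₀ = (1/2)^(t/t½) = 0.08839 = 8.84%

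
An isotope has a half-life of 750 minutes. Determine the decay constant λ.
λ = ln(2)/t½ = 9.242e-4 minute⁻¹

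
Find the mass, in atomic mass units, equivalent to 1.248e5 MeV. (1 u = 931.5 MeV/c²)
m = E/c² = 134 u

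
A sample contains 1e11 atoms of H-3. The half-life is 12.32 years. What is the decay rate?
A = λN = 5.626e9 decays/year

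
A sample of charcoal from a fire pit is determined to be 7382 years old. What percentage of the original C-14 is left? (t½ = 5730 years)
N/N₀ = (1/2)^(t/t½) = 0.4094 = 40.9%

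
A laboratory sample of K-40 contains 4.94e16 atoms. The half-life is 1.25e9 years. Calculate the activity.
A = λN = 2.739e7 decays/year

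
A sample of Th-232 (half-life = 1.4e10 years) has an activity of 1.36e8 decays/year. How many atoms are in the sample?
N = A/λ = 2.747e18 atoms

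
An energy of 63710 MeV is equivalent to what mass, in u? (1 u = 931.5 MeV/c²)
m = E/c² = 68.4 u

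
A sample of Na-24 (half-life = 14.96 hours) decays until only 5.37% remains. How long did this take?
t = t½ × log₂(N₀/N) = 63.12 hours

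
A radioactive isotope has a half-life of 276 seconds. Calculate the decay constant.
λ = ln(2)/t½ = 0.002511 second⁻¹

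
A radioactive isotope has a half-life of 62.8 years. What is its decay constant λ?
λ = ln(2)/t½ = 0.01104 year⁻¹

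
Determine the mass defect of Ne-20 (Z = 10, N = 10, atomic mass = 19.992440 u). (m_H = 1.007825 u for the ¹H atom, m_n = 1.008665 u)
Δm = Z·m_H + N·m_n − M = 0.1725 u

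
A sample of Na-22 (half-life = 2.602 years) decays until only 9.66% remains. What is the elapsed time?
t = t½ × log₂(N₀/N) = 8.774 years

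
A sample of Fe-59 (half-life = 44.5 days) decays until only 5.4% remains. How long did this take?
t = t½ × log₂(N₀/N) = 187.4 days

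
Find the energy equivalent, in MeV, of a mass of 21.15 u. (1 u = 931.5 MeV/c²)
E = mc² = 19700 MeV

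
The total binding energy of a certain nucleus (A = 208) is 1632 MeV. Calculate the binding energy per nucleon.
B.E./A = 1632/208 = 7.846 MeV/nucleon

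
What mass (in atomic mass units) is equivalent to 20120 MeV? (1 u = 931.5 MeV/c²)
m = E/c² = 21.6 u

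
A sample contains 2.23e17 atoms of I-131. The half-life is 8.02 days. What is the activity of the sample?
A = λN = 1.927e16 decays/day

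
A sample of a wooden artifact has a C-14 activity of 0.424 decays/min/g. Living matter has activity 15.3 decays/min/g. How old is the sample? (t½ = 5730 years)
Age = t½ × log₂(A₀/A) = 29640 years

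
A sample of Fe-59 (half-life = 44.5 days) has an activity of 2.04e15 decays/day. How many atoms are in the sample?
N = A/λ = 1.31e17 atoms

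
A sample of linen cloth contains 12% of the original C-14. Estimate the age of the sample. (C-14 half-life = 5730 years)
Age = t½ × log₂(1/ratio) = 17530 years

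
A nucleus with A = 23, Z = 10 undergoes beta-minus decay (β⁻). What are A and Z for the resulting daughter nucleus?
Daughter: A = 23, Z = 11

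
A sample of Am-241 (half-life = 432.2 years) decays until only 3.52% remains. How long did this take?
t = t½ × log₂(N₀/N) = 2087 years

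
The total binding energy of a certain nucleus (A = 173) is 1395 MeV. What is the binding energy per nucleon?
B.E./A = 1395/173 = 8.064 MeV/nucleon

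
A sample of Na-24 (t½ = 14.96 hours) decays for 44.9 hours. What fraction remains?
N/N₀ = (1/2)^(t/t½) = 0.1249 = 12.5%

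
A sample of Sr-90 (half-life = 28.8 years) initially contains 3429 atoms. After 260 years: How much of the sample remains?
N = N₀(1/2)^(t/t½) = 6.57 atoms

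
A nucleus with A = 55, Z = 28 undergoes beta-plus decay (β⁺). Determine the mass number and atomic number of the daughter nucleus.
Daughter: A = 55, Z = 27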